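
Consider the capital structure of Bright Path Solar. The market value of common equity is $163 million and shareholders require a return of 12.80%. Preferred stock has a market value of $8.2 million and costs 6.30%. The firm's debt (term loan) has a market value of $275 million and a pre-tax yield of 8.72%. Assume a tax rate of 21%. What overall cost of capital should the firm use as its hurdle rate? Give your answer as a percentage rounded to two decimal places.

Total capital V = 163 + 8.2 + 275 = 446.2.
Equity: weight = 163/446.2 = 0.3653; cost = 12.8%.
Preferred: weight = 8.2/446.2 = 0.0184; cost = 6.3%.
Term loan: weight = 275/446.2 = 0.6163; after-tax cost = 8.72% × (1 − 21%) = 6.8888%.
WACC = 0.3653 × 12.8000% + 0.0184 × 6.3000% + 0.6163 × 6.8888% = 9.0374%.

9.04%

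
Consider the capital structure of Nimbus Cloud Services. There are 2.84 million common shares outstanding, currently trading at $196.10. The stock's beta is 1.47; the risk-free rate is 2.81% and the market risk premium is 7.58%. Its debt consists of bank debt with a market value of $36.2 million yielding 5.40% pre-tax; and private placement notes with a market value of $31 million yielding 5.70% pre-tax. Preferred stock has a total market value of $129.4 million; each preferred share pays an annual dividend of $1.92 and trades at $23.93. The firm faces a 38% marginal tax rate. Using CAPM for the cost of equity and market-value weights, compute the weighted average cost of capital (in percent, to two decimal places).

12.00%

Cost of equity via CAPM: Re = 2.81% + 1.47 × 7.58% = 13.9526%.
Cost of preferred: Rp = 1.92 / 23.93 = 8.0234%.
Market value of equity E = 196.1 × 2.84m = 556.924m.
Total capital V = 556.924 + 129.4 + 36.2 + 31 = 753.524.
Equity: weight = 556.924/753.524 = 0.7391; cost = 13.9526%.
Preferred: weight = 129.4/753.524 = 0.1717; cost = 8.0234%.
Bank debt: weight = 36.2/753.524 = 0.0480; after-tax cost = 5.4% × (1 − 38%) = 3.3480%.
Private placement notes: weight = 31/753.524 = 0.0411; after-tax cost = 5.7% × (1 − 38%) = 3.5340%.
WACC = 0.7391 × 13.9526% + 0.1717 × 8.0234% + 0.0480 × 3.3480% + 0.0411 × 3.5340% = 11.9963%.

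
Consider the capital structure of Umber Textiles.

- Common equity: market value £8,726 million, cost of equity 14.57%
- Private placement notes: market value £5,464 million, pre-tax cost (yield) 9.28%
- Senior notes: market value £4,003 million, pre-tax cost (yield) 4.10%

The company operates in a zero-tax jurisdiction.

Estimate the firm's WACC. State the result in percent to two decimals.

10.68%

Total capital V = 8726 + 5464 + 4003 = 18193.
Equity: weight = 8726/18193 = 0.4796; cost = 14.57%.
Private placement notes: weight = 5464/18193 = 0.3003; after-tax cost = 9.28% × (1 − 0%) = 9.2800%.
Senior notes: weight = 4003/18193 = 0.2200; after-tax cost = 4.1% × (1 − 0%) = 4.1000%.
WACC = 0.4796 × 14.5700% + 0.3003 × 9.2800% + 0.2200 × 4.1000% = 10.6775%.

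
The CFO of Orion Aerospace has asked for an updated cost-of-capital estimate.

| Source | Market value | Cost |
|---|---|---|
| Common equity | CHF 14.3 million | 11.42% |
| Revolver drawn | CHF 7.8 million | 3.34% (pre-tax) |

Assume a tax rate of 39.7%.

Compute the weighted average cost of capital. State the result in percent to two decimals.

8.10%

Total capital V = 14.3 + 7.8 = 22.1.
Equity: weight = 14.3/22.1 = 0.6471; cost = 11.42%.
Revolver drawn: weight = 7.8/22.1 = 0.3529; after-tax cost = 3.34% × (1 − 39.7%) = 2.0140%.
WACC = 0.6471 × 11.4200% + 0.3529 × 2.0140% = 8.1002%.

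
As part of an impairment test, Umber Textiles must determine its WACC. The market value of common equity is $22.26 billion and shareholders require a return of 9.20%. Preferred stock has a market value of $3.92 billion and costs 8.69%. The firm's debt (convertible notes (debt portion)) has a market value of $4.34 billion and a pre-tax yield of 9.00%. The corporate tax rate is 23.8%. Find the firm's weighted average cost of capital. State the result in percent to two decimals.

8.80%

Total capital V = 22.26 + 3.92 + 4.34 = 30.52.
Equity: weight = 22.26/30.52 = 0.7294; cost = 9.2%.
Preferred: weight = 3.92/30.52 = 0.1284; cost = 8.69%.
Convertible notes (debt portion): weight = 4.34/30.52 = 0.1422; after-tax cost = 9% × (1 − 23.8%) = 6.8580%.
WACC = 0.7294 × 9.2000% + 0.1284 × 8.6900% + 0.1422 × 6.8580% = 8.8015%.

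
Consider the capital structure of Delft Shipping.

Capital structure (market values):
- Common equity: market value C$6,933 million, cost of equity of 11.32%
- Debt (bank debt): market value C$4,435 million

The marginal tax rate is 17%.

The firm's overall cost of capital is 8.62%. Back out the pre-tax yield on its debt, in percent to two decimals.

5.30%

Total capital V = 6933 + 4435 = 11368.
Equity weight = 6933/11368 = 0.6099.
Bank debt weight = 4435/11368 = 0.3901.
Equity contribution = 0.6099 × 11.32% = 6.9037%.
Remaining for debt = 8.62% − 6.9037% = 1.7163%.
Rd × (1 − 17%) × 0.3901 = 1.7163%  ⇒  Rd = 5.3003%.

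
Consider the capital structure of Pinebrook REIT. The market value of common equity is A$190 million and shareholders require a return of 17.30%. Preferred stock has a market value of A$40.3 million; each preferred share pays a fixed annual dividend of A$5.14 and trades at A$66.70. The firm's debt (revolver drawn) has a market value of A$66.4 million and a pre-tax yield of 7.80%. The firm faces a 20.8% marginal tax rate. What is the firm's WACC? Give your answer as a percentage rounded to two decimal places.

Cost of preferred: Rp = 5.14 / 66.7 = 7.7061%.
Total capital V = 190 + 40.3 + 66.4 = 296.7.
Equity: weight = 190/296.7 = 0.6404; cost = 17.3%.
Preferred: weight = 40.3/296.7 = 0.1358; cost = 7.7061%.
Revolver drawn: weight = 66.4/296.7 = 0.2238; after-tax cost = 7.8% × (1 − 20.8%) = 6.1776%.
WACC = 0.6404 × 17.3000% + 0.1358 × 7.7061% + 0.2238 × 6.1776% = 13.5077%.

13.51%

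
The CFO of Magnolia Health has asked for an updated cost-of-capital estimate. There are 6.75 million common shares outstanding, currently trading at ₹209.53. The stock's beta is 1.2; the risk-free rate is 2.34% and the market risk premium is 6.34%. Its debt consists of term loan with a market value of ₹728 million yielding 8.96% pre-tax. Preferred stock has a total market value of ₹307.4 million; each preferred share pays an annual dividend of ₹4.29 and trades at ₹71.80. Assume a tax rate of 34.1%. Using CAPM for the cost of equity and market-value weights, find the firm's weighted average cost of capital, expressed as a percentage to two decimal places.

8.25%

Cost of equity via CAPM: Re = 2.34% + 1.2 × 6.34% = 9.9480%.
Cost of preferred: Rp = 4.29 / 71.8 = 5.9749%.
Market value of equity E = 209.53 × 6.75m = 1414.3275m.
Total capital V = 1414.3275 + 307.4 + 728 = 2449.7275.
Equity: weight = 1414.3275/2449.7275 = 0.5773; cost = 9.948%.
Preferred: weight = 307.4/2449.7275 = 0.1255; cost = 5.9749%.
Term loan: weight = 728/2449.7275 = 0.2972; after-tax cost = 8.96% × (1 − 34.1%) = 5.9046%.
WACC = 0.5773 × 9.9480% + 0.1255 × 5.9749% + 0.2972 × 5.9046% = 8.2479%.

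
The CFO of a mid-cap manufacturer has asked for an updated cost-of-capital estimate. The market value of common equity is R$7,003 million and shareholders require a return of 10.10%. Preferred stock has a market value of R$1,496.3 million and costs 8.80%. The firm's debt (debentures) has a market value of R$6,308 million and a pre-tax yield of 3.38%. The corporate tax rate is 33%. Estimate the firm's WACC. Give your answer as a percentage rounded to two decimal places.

Total capital V = 7003 + 1496.3 + 6308 = 14807.3.
Equity: weight = 7003/14807.3 = 0.4729; cost = 10.1%.
Preferred: weight = 1496.3/14807.3 = 0.1011; cost = 8.8%.
Debentures: weight = 6308/14807.3 = 0.4260; after-tax cost = 3.38% × (1 − 33%) = 2.2646%.
WACC = 0.4729 × 10.1000% + 0.1011 × 8.8000% + 0.4260 × 2.2646% = 6.6307%.

6.63%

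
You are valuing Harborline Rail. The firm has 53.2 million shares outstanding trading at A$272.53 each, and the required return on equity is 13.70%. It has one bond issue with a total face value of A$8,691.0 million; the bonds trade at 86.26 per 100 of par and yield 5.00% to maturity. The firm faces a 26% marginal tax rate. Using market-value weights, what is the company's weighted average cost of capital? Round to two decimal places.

10.29%

Market value of equity E = 272.53 × 53.2m = 14498.596m. Market value of debt D = 8691m × 86.26/100 = 7496.8566m.
Total capital V = 14498.596 + 7496.8566 = 21995.4526.
Equity: weight = 14498.596/21995.4526 = 0.6592; cost = 13.7%.
Bonds outstanding: weight = 7496.8566/21995.4526 = 0.3408; after-tax cost = 5% × (1 − 26%) = 3.7000%.
WACC = 0.6592 × 13.7000% + 0.3408 × 3.7000% = 10.2916%.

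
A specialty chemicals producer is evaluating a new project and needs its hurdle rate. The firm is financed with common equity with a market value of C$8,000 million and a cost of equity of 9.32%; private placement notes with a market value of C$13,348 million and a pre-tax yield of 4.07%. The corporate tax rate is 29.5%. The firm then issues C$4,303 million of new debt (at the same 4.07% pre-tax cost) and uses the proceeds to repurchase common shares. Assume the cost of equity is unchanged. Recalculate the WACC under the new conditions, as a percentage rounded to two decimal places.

3.99%

After the change:
Total capital V = 3697 + 17651 = 21348.
Equity: weight = 3697/21348 = 0.1732; cost = 9.32%.
Private placement notes: weight = 17651/21348 = 0.8268; after-tax cost = 4.07% × (1 − 29.5%) = 2.8694%.
WACC = 0.1732 × 9.3200% + 0.8268 × 2.8694% = 3.9865%.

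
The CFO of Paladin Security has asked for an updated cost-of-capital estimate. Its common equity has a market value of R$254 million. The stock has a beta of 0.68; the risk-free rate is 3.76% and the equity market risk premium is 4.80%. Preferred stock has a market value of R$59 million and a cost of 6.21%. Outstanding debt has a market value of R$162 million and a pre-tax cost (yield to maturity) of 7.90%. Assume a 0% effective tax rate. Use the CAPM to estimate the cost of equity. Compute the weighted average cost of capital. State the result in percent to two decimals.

Cost of equity via CAPM: Re = 3.76% + 0.68 × 4.8% = 7.0240%.
Total capital V = 254 + 59 + 162 = 475.
Equity: weight = 254/475 = 0.5347; cost = 7.024%.
Preferred: weight = 59/475 = 0.1242; cost = 6.21%.
Debt: weight = 162/475 = 0.3411; after-tax cost = 7.9% × (1 − 0%) = 7.9000%.
WACC = 0.5347 × 7.0240% + 0.1242 × 6.2100% + 0.3411 × 7.9000% = 7.2217%.

7.22%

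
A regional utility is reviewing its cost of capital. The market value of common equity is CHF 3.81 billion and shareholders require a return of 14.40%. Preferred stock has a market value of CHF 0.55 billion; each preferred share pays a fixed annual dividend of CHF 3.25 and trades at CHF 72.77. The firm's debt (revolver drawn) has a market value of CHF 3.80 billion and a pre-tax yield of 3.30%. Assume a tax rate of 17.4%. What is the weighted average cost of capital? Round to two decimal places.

Cost of preferred: Rp = 3.25 / 72.77 = 4.4661%.
Total capital V = 3.81 + 0.55 + 3.8 = 8.16.
Equity: weight = 3.81/8.16 = 0.4669; cost = 14.4%.
Preferred: weight = 0.55/8.16 = 0.0674; cost = 4.4661%.
Revolver drawn: weight = 3.8/8.16 = 0.4657; after-tax cost = 3.3% × (1 − 17.4%) = 2.7258%.
WACC = 0.4669 × 14.4000% + 0.0674 × 4.4661% + 0.4657 × 2.7258% = 8.2939%.

8.29%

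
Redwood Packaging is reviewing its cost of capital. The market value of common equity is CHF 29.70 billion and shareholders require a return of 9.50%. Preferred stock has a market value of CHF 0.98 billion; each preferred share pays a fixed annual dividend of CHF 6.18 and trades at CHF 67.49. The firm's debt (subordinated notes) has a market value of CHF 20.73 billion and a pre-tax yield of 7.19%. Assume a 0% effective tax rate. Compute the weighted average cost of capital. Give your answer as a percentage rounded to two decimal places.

Cost of preferred: Rp = 6.18 / 67.49 = 9.1569%.
Total capital V = 29.7 + 0.98 + 20.73 = 51.41.
Equity: weight = 29.7/51.41 = 0.5777; cost = 9.5%.
Preferred: weight = 0.98/51.41 = 0.0191; cost = 9.1569%.
Subordinated notes: weight = 20.73/51.41 = 0.4032; after-tax cost = 7.19% × (1 − 0%) = 7.1900%.
WACC = 0.5777 × 9.5000% + 0.0191 × 9.1569% + 0.4032 × 7.1900% = 8.5620%.

8.56%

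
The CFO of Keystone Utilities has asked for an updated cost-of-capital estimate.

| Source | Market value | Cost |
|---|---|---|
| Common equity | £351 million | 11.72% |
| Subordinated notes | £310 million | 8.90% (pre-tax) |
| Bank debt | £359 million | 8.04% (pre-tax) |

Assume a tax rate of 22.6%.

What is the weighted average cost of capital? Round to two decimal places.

Total capital V = 351 + 310 + 359 = 1020.
Equity: weight = 351/1020 = 0.3441; cost = 11.72%.
Subordinated notes: weight = 310/1020 = 0.3039; after-tax cost = 8.9% × (1 − 22.6%) = 6.8886%.
Bank debt: weight = 359/1020 = 0.3520; after-tax cost = 8.04% × (1 − 22.6%) = 6.2230%.
WACC = 0.3441 × 11.7200% + 0.3039 × 6.8886% + 0.3520 × 6.2230% = 8.3169%.

8.32%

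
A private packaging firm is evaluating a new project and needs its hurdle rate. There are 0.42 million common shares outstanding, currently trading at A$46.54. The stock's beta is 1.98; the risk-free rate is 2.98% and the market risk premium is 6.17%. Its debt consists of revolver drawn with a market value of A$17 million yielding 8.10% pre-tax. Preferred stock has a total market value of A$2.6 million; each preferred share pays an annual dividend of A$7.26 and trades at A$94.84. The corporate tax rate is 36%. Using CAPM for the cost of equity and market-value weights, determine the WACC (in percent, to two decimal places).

Cost of equity via CAPM: Re = 2.98% + 1.98 × 6.17% = 15.1966%.
Cost of preferred: Rp = 7.26 / 94.84 = 7.6550%.
Market value of equity E = 46.54 × 0.42m = 19.5468m.
Total capital V = 19.5468 + 2.6 + 17 = 39.1468.
Equity: weight = 19.5468/39.1468 = 0.4993; cost = 15.1966%.
Preferred: weight = 2.6/39.1468 = 0.0664; cost = 7.655%.
Revolver drawn: weight = 17/39.1468 = 0.4343; after-tax cost = 8.1% × (1 − 36%) = 5.1840%.
WACC = 0.4993 × 15.1966% + 0.0664 × 7.6550% + 0.4343 × 5.1840% = 10.3476%.

10.35%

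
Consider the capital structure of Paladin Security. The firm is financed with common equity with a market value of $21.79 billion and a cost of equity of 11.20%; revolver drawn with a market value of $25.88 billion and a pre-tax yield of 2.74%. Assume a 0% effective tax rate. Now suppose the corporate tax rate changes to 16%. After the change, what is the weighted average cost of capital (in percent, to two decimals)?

After the change:
Total capital V = 21.79 + 25.88 = 47.67.
Equity: weight = 21.79/47.67 = 0.4571; cost = 11.2%.
Revolver drawn: weight = 25.88/47.67 = 0.5429; after-tax cost = 2.74% × (1 − 16%) = 2.3016%.
WACC = 0.4571 × 11.2000% + 0.5429 × 2.3016% = 6.3691%.

6.37%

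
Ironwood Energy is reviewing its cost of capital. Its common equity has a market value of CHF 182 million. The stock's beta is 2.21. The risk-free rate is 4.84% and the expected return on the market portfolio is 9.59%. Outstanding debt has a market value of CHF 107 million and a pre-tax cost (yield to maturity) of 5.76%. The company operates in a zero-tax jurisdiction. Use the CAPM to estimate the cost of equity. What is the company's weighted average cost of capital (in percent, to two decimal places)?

11.79%

Market risk premium = 9.59% − 4.84% = 4.75%.
Cost of equity via CAPM: Re = 4.84% + 2.21 × 4.75% = 15.3375%.
Total capital V = 182 + 107 = 289.
Equity: weight = 182/289 = 0.6298; cost = 15.3375%.
Debt: weight = 107/289 = 0.3702; after-tax cost = 5.76% × (1 − 0%) = 5.7600%.
WACC = 0.6298 × 15.3375% + 0.3702 × 5.7600% = 11.7915%.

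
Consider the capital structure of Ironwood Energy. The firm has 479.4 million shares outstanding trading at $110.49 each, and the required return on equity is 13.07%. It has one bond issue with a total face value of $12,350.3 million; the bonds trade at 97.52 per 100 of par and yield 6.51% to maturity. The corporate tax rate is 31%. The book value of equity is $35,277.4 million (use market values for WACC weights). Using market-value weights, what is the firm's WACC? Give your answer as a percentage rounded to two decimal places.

11.48%

Market value of equity E = 110.49 × 479.4m = 52968.906m. Market value of debt D = 12350.3m × 97.52/100 = 12044.01256m.
Total capital V = 52968.906 + 12044.01256 = 65012.91856.
Equity: weight = 52968.906/65012.91856 = 0.8147; cost = 13.07%.
Bonds outstanding: weight = 12044.01256/65012.91856 = 0.1853; after-tax cost = 6.51% × (1 − 31%) = 4.4919%.
WACC = 0.8147 × 13.0700% + 0.1853 × 4.4919% = 11.4809%.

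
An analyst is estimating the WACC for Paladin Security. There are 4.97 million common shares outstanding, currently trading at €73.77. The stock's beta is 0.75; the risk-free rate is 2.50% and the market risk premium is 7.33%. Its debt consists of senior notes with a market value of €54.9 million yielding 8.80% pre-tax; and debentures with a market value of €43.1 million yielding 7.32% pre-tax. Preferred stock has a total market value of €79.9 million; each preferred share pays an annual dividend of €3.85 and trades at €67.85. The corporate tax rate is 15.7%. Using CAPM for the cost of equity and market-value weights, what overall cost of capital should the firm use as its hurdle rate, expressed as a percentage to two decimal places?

Cost of equity via CAPM: Re = 2.5% + 0.75 × 7.33% = 7.9975%.
Cost of preferred: Rp = 3.85 / 67.85 = 5.6743%.
Market value of equity E = 73.77 × 4.97m = 366.6369m.
Total capital V = 366.6369 + 79.9 + 54.9 + 43.1 = 544.5369.
Equity: weight = 366.6369/544.5369 = 0.6733; cost = 7.9975%.
Preferred: weight = 79.9/544.5369 = 0.1467; cost = 5.6743%.
Senior notes: weight = 54.9/544.5369 = 0.1008; after-tax cost = 8.8% × (1 − 15.7%) = 7.4184%.
Debentures: weight = 43.1/544.5369 = 0.0791; after-tax cost = 7.32% × (1 − 15.7%) = 6.1708%.
WACC = 0.6733 × 7.9975% + 0.1467 × 5.6743% + 0.1008 × 7.4184% + 0.0791 × 6.1708% = 7.4536%.

7.45%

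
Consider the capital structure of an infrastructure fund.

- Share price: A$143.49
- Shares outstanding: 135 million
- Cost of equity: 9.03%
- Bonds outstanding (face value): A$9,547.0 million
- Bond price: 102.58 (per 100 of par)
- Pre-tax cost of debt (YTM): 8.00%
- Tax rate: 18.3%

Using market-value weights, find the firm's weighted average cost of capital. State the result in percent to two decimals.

Market value of equity E = 143.49 × 135m = 19371.15m. Market value of debt D = 9547m × 102.58/100 = 9793.3126m.
Total capital V = 19371.15 + 9793.3126 = 29164.4626.
Equity: weight = 19371.15/29164.4626 = 0.6642; cost = 9.03%.
Bonds outstanding: weight = 9793.3126/29164.4626 = 0.3358; after-tax cost = 8% × (1 − 18.3%) = 6.5360%.
WACC = 0.6642 × 9.0300% + 0.3358 × 6.5360% = 8.1925%.

8.19%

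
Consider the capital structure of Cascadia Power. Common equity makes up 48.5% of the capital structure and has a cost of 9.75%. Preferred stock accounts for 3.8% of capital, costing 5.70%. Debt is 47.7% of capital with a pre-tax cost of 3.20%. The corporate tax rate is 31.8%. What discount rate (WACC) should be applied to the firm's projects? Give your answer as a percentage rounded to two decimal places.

After-tax cost of debt = 3.2% × (1 − 31.8%) = 2.1824%.
WACC = 0.485 × 9.7500% + 0.038 × 5.7000% + 0.477 × 2.1824% = 5.9864%.

5.99%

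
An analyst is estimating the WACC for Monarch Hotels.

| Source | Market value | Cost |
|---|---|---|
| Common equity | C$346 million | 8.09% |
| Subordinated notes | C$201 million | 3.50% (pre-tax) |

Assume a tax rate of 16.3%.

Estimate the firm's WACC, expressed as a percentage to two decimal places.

Total capital V = 346 + 201 = 547.
Equity: weight = 346/547 = 0.6325; cost = 8.09%.
Subordinated notes: weight = 201/547 = 0.3675; after-tax cost = 3.5% × (1 − 16.3%) = 2.9295%.
WACC = 0.6325 × 8.0900% + 0.3675 × 2.9295% = 6.1937%.

6.19%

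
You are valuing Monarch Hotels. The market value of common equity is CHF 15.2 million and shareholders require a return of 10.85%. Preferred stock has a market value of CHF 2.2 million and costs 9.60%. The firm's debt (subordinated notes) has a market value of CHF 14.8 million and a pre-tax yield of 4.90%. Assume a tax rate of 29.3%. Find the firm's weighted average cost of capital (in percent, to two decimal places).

Total capital V = 15.2 + 2.2 + 14.8 = 32.2.
Equity: weight = 15.2/32.2 = 0.4720; cost = 10.85%.
Preferred: weight = 2.2/32.2 = 0.0683; cost = 9.6%.
Subordinated notes: weight = 14.8/32.2 = 0.4596; after-tax cost = 4.9% × (1 − 29.3%) = 3.4643%.
WACC = 0.4720 × 10.8500% + 0.0683 × 9.6000% + 0.4596 × 3.4643% = 7.3699%.

7.37%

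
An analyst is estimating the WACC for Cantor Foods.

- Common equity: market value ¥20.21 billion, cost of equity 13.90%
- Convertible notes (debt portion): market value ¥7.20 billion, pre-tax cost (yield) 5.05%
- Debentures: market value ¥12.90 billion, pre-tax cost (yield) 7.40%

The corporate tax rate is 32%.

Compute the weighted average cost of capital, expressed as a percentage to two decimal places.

9.19%

Total capital V = 20.21 + 7.2 + 12.9 = 40.31.
Equity: weight = 20.21/40.31 = 0.5014; cost = 13.9%.
Convertible notes (debt portion): weight = 7.2/40.31 = 0.1786; after-tax cost = 5.05% × (1 − 32%) = 3.4340%.
Debentures: weight = 12.9/40.31 = 0.3200; after-tax cost = 7.4% × (1 − 32%) = 5.0320%.
WACC = 0.5014 × 13.9000% + 0.1786 × 3.4340% + 0.3200 × 5.0320% = 9.1927%.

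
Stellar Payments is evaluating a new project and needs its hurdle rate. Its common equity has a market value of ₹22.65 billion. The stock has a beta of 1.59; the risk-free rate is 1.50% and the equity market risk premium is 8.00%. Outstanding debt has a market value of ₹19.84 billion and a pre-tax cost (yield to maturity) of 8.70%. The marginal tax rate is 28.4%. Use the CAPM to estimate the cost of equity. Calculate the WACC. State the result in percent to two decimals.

Cost of equity via CAPM: Re = 1.5% + 1.59 × 8.0% = 14.2200%.
Total capital V = 22.65 + 19.84 = 42.49.
Equity: weight = 22.65/42.49 = 0.5331; cost = 14.22%.
Debt: weight = 19.84/42.49 = 0.4669; after-tax cost = 8.7% × (1 − 28.4%) = 6.2292%.
WACC = 0.5331 × 14.2200% + 0.4669 × 6.2292% = 10.4888%.

10.49%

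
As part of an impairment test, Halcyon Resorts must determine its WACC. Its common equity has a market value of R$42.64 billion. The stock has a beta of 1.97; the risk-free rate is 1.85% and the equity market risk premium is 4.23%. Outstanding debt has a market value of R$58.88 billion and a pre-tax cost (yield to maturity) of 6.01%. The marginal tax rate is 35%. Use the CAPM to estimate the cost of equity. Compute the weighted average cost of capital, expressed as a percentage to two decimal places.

6.54%

Cost of equity via CAPM: Re = 1.85% + 1.97 × 4.23% = 10.1831%.
Total capital V = 42.64 + 58.88 = 101.52.
Equity: weight = 42.64/101.52 = 0.4200; cost = 10.1831%.
Debt: weight = 58.88/101.52 = 0.5800; after-tax cost = 6.01% × (1 − 35%) = 3.9065%.
WACC = 0.4200 × 10.1831% + 0.5800 × 3.9065% = 6.5428%.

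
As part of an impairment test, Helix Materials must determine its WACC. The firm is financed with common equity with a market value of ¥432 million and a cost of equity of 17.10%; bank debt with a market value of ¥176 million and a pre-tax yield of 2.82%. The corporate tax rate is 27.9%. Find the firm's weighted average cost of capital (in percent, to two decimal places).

Total capital V = 432 + 176 = 608.
Equity: weight = 432/608 = 0.7105; cost = 17.1%.
Bank debt: weight = 176/608 = 0.2895; after-tax cost = 2.82% × (1 − 27.9%) = 2.0332%.
WACC = 0.7105 × 17.1000% + 0.2895 × 2.0332% = 12.7386%.

12.74%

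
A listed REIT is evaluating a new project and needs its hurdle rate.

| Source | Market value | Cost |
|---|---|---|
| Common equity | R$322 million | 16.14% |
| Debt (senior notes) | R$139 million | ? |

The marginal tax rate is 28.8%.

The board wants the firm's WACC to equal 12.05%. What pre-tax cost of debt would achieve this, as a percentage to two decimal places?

3.62%

Total capital V = 322 + 139 = 461.
Equity weight = 322/461 = 0.6985.
Senior notes weight = 139/461 = 0.3015.
Equity contribution = 0.6985 × 16.14% = 11.2735%.
Remaining for debt = 12.05% − 11.2735% = 0.7765%.
Rd × (1 − 28.8%) × 0.3015 = 0.7765%  ⇒  Rd = 3.6170%.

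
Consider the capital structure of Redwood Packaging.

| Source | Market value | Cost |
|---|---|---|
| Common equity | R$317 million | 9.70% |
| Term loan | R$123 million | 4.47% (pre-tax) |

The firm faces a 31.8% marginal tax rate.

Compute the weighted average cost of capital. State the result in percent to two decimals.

Total capital V = 317 + 123 = 440.
Equity: weight = 317/440 = 0.7205; cost = 9.7%.
Term loan: weight = 123/440 = 0.2795; after-tax cost = 4.47% × (1 − 31.8%) = 3.0485%.
WACC = 0.7205 × 9.7000% + 0.2795 × 3.0485% = 7.8406%.

7.84%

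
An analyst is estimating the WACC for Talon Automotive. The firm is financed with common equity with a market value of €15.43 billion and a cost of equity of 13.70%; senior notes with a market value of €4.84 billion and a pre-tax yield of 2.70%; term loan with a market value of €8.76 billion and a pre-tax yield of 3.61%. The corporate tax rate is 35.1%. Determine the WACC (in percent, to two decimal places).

Total capital V = 15.43 + 4.84 + 8.76 = 29.03.
Equity: weight = 15.43/29.03 = 0.5315; cost = 13.7%.
Senior notes: weight = 4.84/29.03 = 0.1667; after-tax cost = 2.7% × (1 − 35.1%) = 1.7523%.
Term loan: weight = 8.76/29.03 = 0.3018; after-tax cost = 3.61% × (1 − 35.1%) = 2.3429%.
WACC = 0.5315 × 13.7000% + 0.1667 × 1.7523% + 0.3018 × 2.3429% = 8.2809%.

8.28%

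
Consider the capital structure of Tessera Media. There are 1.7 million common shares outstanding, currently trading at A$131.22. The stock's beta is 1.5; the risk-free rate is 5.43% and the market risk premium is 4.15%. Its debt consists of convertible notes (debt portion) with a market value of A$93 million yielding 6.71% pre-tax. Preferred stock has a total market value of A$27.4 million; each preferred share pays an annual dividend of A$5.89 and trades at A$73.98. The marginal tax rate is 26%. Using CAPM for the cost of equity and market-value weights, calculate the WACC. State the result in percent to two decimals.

Cost of equity via CAPM: Re = 5.43% + 1.5 × 4.15% = 11.6550%.
Cost of preferred: Rp = 5.89 / 73.98 = 7.9616%.
Market value of equity E = 131.22 × 1.7m = 223.074m.
Total capital V = 223.074 + 27.4 + 93 = 343.474.
Equity: weight = 223.074/343.474 = 0.6495; cost = 11.655%.
Preferred: weight = 27.4/343.474 = 0.0798; cost = 7.9616%.
Convertible notes (debt portion): weight = 93/343.474 = 0.2708; after-tax cost = 6.71% × (1 − 26%) = 4.9654%.
WACC = 0.6495 × 11.6550% + 0.0798 × 7.9616% + 0.2708 × 4.9654% = 9.5491%.

9.55%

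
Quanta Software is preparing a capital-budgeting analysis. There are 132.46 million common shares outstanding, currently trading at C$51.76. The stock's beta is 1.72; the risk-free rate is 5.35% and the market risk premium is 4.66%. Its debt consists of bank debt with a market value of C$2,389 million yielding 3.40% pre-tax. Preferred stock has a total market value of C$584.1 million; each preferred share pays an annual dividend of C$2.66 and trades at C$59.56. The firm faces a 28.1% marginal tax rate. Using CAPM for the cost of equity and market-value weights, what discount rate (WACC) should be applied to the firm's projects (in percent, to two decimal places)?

10.18%

Cost of equity via CAPM: Re = 5.35% + 1.72 × 4.66% = 13.3652%.
Cost of preferred: Rp = 2.66 / 59.56 = 4.4661%.
Market value of equity E = 51.76 × 132.46m = 6856.1296m.
Total capital V = 6856.1296 + 584.1 + 2389 = 9829.2296.
Equity: weight = 6856.1296/9829.2296 = 0.6975; cost = 13.3652%.
Preferred: weight = 584.1/9829.2296 = 0.0594; cost = 4.4661%.
Bank debt: weight = 2389/9829.2296 = 0.2431; after-tax cost = 3.4% × (1 − 28.1%) = 2.4446%.
WACC = 0.6975 × 13.3652% + 0.0594 × 4.4661% + 0.2431 × 2.4446% = 10.1821%.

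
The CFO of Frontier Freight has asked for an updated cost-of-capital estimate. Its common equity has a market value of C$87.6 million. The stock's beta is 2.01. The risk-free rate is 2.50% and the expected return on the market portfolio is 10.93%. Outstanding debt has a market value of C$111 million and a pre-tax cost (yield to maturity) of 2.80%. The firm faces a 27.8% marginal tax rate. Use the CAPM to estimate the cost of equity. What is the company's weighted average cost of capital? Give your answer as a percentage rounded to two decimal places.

9.71%

Market risk premium = 10.93% − 2.5% = 8.43%.
Cost of equity via CAPM: Re = 2.5% + 2.01 × 8.43% = 19.4443%.
Total capital V = 87.6 + 111 = 198.6.
Equity: weight = 87.6/198.6 = 0.4411; cost = 19.4443%.
Debt: weight = 111/198.6 = 0.5589; after-tax cost = 2.8% × (1 − 27.8%) = 2.0216%.
WACC = 0.4411 × 19.4443% + 0.5589 × 2.0216% = 9.7065%.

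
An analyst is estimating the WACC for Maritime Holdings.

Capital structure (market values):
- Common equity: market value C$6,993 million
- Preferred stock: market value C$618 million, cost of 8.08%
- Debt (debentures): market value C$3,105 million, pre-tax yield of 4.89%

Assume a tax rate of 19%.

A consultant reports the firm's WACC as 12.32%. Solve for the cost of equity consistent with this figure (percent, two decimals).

Total capital V = 6993 + 618 + 3105 = 10716.
Equity weight = 6993/10716 = 0.6526.
Preferred weight = 618/10716 = 0.0577.
Debentures weight = 3105/10716 = 0.2898.
Debt contribution = 0.2898 × 4.89% × (1 − 19%) = 1.1477%.
Preferred contribution = 0.0577 × 8.08% = 0.4660%.
Required equity contribution = 12.32% − 1.6137% = 10.7063%.
Re = 10.7063% / 0.6526 = 16.4063%.

16.41%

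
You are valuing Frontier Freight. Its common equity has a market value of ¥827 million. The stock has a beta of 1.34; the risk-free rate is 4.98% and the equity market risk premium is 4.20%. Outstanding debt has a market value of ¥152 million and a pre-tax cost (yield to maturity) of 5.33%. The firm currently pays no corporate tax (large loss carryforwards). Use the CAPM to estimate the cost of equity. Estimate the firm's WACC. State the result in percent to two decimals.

9.79%

Cost of equity via CAPM: Re = 4.98% + 1.34 × 4.2% = 10.6080%.
Total capital V = 827 + 152 = 979.
Equity: weight = 827/979 = 0.8447; cost = 10.608%.
Debt: weight = 152/979 = 0.1553; after-tax cost = 5.33% × (1 − 0%) = 5.3300%.
WACC = 0.8447 × 10.6080% + 0.1553 × 5.3300% = 9.7885%.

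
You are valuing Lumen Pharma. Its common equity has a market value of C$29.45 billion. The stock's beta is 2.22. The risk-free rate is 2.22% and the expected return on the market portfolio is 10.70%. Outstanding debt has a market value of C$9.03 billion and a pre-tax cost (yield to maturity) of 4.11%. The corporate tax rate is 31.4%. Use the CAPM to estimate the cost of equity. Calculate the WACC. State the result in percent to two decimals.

16.77%

Market risk premium = 10.7% − 2.22% = 8.48%.
Cost of equity via CAPM: Re = 2.22% + 2.22 × 8.48% = 21.0456%.
Total capital V = 29.45 + 9.03 = 38.48.
Equity: weight = 29.45/38.48 = 0.7653; cost = 21.0456%.
Debt: weight = 9.03/38.48 = 0.2347; after-tax cost = 4.11% × (1 − 31.4%) = 2.8195%.
WACC = 0.7653 × 21.0456% + 0.2347 × 2.8195% = 16.7685%.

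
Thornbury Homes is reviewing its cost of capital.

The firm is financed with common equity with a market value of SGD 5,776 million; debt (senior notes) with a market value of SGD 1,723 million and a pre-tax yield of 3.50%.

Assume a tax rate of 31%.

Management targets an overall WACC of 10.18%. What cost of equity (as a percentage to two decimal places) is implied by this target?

Total capital V = 5776 + 1723 = 7499.
Equity weight = 5776/7499 = 0.7702.
Senior notes weight = 1723/7499 = 0.2298.
Debt contribution = 0.2298 × 3.5% × (1 − 31%) = 0.5549%.
Required equity contribution = 10.18% − 0.5549% = 9.6251%.
Re = 9.6251% / 0.7702 = 12.4963%.

12.50%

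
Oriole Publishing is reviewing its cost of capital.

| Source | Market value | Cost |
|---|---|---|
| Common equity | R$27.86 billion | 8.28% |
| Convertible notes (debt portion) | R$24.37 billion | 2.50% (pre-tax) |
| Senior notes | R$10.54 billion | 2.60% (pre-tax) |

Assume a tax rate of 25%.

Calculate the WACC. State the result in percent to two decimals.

Total capital V = 27.86 + 24.37 + 10.54 = 62.77.
Equity: weight = 27.86/62.77 = 0.4438; cost = 8.28%.
Convertible notes (debt portion): weight = 24.37/62.77 = 0.3882; after-tax cost = 2.5% × (1 − 25%) = 1.8750%.
Senior notes: weight = 10.54/62.77 = 0.1679; after-tax cost = 2.6% × (1 − 25%) = 1.9500%.
WACC = 0.4438 × 8.2800% + 0.3882 × 1.8750% + 0.1679 × 1.9500% = 4.7304%.

4.73%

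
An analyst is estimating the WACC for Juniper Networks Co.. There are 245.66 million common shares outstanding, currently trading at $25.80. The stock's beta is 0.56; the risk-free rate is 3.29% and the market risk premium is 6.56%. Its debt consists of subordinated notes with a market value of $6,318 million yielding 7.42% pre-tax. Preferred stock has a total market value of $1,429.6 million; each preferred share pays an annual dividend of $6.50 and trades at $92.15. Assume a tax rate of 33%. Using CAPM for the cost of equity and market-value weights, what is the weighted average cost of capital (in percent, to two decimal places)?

Cost of equity via CAPM: Re = 3.29% + 0.56 × 6.56% = 6.9636%.
Cost of preferred: Rp = 6.5 / 92.15 = 7.0537%.
Market value of equity E = 25.8 × 245.66m = 6338.028m.
Total capital V = 6338.028 + 1429.6 + 6318 = 14085.628.
Equity: weight = 6338.028/14085.628 = 0.4500; cost = 6.9636%.
Preferred: weight = 1429.6/14085.628 = 0.1015; cost = 7.0537%.
Subordinated notes: weight = 6318/14085.628 = 0.4485; after-tax cost = 7.42% × (1 − 33%) = 4.9714%.
WACC = 0.4500 × 6.9636% + 0.1015 × 7.0537% + 0.4485 × 4.9714% = 6.0792%.

6.08%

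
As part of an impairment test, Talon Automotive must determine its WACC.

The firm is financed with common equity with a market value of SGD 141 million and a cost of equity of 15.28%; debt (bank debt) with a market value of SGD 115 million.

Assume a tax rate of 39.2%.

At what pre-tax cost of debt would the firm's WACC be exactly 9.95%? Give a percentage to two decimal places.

5.62%

Total capital V = 141 + 115 = 256.
Equity weight = 141/256 = 0.5508.
Bank debt weight = 115/256 = 0.4492.
Equity contribution = 0.5508 × 15.28% = 8.4159%.
Remaining for debt = 9.95% − 8.4159% = 1.5341%.
Rd × (1 − 39.2%) × 0.4492 = 1.5341%  ⇒  Rd = 5.6167%.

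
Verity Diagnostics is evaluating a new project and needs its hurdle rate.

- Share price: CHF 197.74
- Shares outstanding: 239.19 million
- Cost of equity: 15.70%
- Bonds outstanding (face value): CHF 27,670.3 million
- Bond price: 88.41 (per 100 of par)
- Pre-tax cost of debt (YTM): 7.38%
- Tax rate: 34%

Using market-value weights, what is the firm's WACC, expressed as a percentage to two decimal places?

Market value of equity E = 197.74 × 239.19m = 47297.4306m. Market value of debt D = 27670.3m × 88.41/100 = 24463.31223m.
Total capital V = 47297.4306 + 24463.31223 = 71760.74283.
Equity: weight = 47297.4306/71760.74283 = 0.6591; cost = 15.7%.
Bonds outstanding: weight = 24463.31223/71760.74283 = 0.3409; after-tax cost = 7.38% × (1 − 34%) = 4.8708%.
WACC = 0.6591 × 15.7000% + 0.3409 × 4.8708% = 12.0083%.

12.01%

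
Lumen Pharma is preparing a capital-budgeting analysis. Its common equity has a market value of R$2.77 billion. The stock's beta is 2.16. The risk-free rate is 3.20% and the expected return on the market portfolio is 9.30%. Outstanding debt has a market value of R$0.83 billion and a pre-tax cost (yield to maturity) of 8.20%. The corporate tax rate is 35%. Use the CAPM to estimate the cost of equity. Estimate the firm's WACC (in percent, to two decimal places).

Market risk premium = 9.3% − 3.2% = 6.1%.
Cost of equity via CAPM: Re = 3.2% + 2.16 × 6.1% = 16.3760%.
Total capital V = 2.77 + 0.83 = 3.6.
Equity: weight = 2.77/3.6 = 0.7694; cost = 16.376%.
Debt: weight = 0.83/3.6 = 0.2306; after-tax cost = 8.2% × (1 − 35%) = 5.3300%.
WACC = 0.7694 × 16.3760% + 0.2306 × 5.3300% = 13.8293%.

13.83%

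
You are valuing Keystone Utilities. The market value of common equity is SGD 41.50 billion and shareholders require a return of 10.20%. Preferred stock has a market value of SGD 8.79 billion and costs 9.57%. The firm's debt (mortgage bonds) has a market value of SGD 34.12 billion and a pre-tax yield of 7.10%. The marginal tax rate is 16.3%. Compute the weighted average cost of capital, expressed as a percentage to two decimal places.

8.41%

Total capital V = 41.5 + 8.79 + 34.12 = 84.41.
Equity: weight = 41.5/84.41 = 0.4916; cost = 10.2%.
Preferred: weight = 8.79/84.41 = 0.1041; cost = 9.57%.
Mortgage bonds: weight = 34.12/84.41 = 0.4042; after-tax cost = 7.1% × (1 − 16.3%) = 5.9427%.
WACC = 0.4916 × 10.2000% + 0.1041 × 9.5700% + 0.4042 × 5.9427% = 8.4135%.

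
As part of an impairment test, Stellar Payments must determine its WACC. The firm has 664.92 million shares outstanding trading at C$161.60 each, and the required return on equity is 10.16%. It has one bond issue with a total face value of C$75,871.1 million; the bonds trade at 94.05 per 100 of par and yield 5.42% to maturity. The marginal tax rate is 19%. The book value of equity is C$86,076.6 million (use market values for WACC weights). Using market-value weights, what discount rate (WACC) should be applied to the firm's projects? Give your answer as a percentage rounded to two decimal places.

7.86%

Market value of equity E = 161.6 × 664.92m = 107451.072m. Market value of debt D = 75871.1m × 94.05/100 = 71356.76955m.
Total capital V = 107451.072 + 71356.76955 = 178807.84155.
Equity: weight = 107451.072/178807.84155 = 0.6009; cost = 10.16%.
Bonds outstanding: weight = 71356.76955/178807.84155 = 0.3991; after-tax cost = 5.42% × (1 − 19%) = 4.3902%.
WACC = 0.6009 × 10.1600% + 0.3991 × 4.3902% = 7.8574%.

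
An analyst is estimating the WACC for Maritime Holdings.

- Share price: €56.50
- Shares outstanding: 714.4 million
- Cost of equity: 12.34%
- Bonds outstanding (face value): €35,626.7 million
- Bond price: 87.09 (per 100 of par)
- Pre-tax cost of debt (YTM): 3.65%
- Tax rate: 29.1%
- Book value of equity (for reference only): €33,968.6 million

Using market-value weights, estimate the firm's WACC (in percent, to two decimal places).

Market value of equity E = 56.5 × 714.4m = 40363.6m. Market value of debt D = 35626.7m × 87.09/100 = 31027.29303m.
Total capital V = 40363.6 + 31027.29303 = 71390.89303.
Equity: weight = 40363.6/71390.89303 = 0.5654; cost = 12.34%.
Bonds outstanding: weight = 31027.29303/71390.89303 = 0.4346; after-tax cost = 3.65% × (1 − 29.1%) = 2.5878%.
WACC = 0.5654 × 12.3400% + 0.4346 × 2.5878% = 8.1016%.

8.10%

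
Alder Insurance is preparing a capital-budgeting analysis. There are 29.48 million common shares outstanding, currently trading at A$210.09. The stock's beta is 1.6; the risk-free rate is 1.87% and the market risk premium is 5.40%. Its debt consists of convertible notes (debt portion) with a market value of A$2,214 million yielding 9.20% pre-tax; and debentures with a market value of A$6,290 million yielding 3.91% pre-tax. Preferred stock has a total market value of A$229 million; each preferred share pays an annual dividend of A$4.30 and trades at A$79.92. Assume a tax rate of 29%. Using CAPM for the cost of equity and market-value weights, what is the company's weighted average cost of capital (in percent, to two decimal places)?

6.58%

Cost of equity via CAPM: Re = 1.87% + 1.6 × 5.4% = 10.5100%.
Cost of preferred: Rp = 4.3 / 79.92 = 5.3804%.
Market value of equity E = 210.09 × 29.48m = 6193.4532m.
Total capital V = 6193.4532 + 229 + 2214 + 6290 = 14926.4532.
Equity: weight = 6193.4532/14926.4532 = 0.4149; cost = 10.51%.
Preferred: weight = 229/14926.4532 = 0.0153; cost = 5.3804%.
Convertible notes (debt portion): weight = 2214/14926.4532 = 0.1483; after-tax cost = 9.2% × (1 − 29%) = 6.5320%.
Debentures: weight = 6290/14926.4532 = 0.4214; after-tax cost = 3.91% × (1 − 29%) = 2.7761%.
WACC = 0.4149 × 10.5100% + 0.0153 × 5.3804% + 0.1483 × 6.5320% + 0.4214 × 2.7761% = 6.5822%.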